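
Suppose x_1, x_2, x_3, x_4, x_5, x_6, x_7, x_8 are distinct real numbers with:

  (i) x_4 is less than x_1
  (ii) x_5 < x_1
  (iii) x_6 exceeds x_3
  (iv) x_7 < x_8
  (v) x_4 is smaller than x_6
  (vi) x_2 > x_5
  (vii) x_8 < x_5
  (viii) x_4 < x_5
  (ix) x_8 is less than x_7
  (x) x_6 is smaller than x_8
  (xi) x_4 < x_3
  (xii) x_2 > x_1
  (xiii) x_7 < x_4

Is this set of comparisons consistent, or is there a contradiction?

Chaining the given relations yields x_7 < x_4 < x_3 < x_6 < x_8, so x_7 < x_8. But one relation states x_8 < x_7. These cannot both hold.

inconsistent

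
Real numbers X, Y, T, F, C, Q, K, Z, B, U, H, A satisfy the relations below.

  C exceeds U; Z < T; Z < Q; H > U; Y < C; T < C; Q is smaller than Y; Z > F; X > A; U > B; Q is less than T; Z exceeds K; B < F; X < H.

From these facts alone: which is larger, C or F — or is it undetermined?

C

The relevant relations are F < Z; Z < Q; Q < T; T < C.
Chaining these gives F < Z < Q < T < C.
So C is larger.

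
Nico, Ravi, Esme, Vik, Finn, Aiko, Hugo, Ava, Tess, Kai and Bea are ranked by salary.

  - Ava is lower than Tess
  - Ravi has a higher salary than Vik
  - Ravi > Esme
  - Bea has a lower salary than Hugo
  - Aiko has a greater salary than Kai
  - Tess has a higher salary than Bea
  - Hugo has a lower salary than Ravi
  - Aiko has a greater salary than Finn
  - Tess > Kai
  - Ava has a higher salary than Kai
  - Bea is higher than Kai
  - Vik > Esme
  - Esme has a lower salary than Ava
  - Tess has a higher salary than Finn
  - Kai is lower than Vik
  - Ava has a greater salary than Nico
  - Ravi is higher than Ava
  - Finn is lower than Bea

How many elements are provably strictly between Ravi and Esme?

The relations place Esme below Ravi. An element lies strictly between them when it is forced above Esme and also forced below Ravi.
Above Esme: {Ava, Tess, Vik}. Below Ravi: {Kai, Finn, Bea, Nico, Hugo, Ava, Vik}.
Intersection: {Ava, Vik} — 2.

2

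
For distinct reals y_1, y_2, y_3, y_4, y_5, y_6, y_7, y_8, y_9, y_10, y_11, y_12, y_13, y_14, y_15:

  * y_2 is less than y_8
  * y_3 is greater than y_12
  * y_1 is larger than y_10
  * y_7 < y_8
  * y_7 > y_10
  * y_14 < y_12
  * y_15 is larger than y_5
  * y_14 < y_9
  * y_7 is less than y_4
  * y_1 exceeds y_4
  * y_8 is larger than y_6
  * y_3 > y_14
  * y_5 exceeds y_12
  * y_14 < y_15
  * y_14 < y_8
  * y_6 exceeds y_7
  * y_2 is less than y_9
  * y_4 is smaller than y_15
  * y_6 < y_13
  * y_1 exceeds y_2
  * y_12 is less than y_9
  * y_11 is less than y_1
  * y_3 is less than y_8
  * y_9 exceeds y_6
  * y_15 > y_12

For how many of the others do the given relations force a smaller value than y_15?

6

Directly below y_15: y_14, y_12, y_4, y_5.
One step further: y_7 (5 so far).
One step further: y_10 (6 so far).
Nothing else is reachable below y_15; 6 in all.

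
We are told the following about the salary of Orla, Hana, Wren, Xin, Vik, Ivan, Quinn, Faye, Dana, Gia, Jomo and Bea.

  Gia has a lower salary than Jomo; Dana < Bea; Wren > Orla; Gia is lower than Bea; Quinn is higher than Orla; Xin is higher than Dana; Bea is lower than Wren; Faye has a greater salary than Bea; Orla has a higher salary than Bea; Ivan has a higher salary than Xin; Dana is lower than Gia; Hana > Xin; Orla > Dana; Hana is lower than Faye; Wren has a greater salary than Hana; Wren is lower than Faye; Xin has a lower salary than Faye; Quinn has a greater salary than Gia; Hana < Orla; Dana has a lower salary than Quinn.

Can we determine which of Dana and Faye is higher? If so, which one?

Faye

Link the given pairs in sequence: Dana < Bea; Bea < Orla; Orla < Wren; Wren < Faye.
Together: Dana < Bea < Orla < Wren < Faye.
So Faye is higher.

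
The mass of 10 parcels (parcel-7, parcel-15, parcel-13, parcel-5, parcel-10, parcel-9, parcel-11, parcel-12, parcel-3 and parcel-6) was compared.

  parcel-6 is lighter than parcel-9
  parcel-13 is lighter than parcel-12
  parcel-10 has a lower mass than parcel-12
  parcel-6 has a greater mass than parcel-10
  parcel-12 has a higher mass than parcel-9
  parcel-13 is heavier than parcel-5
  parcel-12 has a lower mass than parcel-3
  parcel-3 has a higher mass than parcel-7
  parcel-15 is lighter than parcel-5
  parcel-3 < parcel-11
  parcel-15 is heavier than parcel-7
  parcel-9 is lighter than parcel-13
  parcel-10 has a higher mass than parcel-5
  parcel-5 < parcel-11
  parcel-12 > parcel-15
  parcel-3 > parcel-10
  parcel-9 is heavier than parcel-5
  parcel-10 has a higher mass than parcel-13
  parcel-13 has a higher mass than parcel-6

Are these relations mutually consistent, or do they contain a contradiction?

Chaining the given relations yields parcel-10 < parcel-6 < parcel-9 < parcel-13, so parcel-10 < parcel-13. But one relation states parcel-13 < parcel-10. These cannot both hold.

inconsistent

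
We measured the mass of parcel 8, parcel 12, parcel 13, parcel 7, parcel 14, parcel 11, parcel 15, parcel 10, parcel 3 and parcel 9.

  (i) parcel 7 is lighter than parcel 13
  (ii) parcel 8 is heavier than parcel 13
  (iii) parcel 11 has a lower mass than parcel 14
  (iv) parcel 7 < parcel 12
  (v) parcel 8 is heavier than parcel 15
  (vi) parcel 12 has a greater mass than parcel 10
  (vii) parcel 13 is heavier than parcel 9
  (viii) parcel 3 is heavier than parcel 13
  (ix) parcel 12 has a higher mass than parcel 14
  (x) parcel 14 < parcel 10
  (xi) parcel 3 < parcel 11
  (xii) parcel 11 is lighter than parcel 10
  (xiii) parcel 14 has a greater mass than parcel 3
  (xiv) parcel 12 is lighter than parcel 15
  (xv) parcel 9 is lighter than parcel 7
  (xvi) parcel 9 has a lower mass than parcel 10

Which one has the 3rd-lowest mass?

Chaining the given pairs: parcel 9 < parcel 7 < parcel 13 < parcel 3 < parcel 11 < parcel 14 < parcel 10 < parcel 12 < parcel 15 < parcel 8.
Counting 3 from the smallest end gives parcel 13.

parcel 13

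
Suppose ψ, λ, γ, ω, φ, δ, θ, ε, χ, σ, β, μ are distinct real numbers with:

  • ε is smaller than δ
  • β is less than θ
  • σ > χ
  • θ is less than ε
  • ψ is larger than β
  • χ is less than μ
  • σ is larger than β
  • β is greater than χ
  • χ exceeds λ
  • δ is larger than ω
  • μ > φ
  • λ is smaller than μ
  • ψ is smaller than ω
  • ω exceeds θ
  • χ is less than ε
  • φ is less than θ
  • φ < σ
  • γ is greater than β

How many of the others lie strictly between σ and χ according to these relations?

1

Chaining upward from χ reaches: β, θ, μ, ψ, γ, ε, ω, δ.
Chaining downward from σ reaches: φ, λ, β.
Strictly between χ and σ are those in both lists: β — 1 element.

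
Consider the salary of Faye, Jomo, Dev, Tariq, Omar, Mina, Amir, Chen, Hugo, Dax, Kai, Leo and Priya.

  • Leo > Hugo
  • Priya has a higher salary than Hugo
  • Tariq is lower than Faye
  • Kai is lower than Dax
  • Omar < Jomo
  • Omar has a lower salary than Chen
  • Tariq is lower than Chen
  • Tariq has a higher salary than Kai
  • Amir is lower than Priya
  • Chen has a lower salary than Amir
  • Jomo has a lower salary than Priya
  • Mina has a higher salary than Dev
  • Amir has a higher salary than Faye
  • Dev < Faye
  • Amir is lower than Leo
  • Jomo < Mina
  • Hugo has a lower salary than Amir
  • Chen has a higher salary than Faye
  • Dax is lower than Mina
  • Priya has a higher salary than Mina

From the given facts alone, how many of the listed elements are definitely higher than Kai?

8

Directly above Kai: Tariq, Dax.
One step further: Faye, Chen, Mina (5 so far).
One step further: Amir, Priya (7 so far).
One step further: Leo (8 so far).
No other element is forced above Kai by the given relations, so the count is 8.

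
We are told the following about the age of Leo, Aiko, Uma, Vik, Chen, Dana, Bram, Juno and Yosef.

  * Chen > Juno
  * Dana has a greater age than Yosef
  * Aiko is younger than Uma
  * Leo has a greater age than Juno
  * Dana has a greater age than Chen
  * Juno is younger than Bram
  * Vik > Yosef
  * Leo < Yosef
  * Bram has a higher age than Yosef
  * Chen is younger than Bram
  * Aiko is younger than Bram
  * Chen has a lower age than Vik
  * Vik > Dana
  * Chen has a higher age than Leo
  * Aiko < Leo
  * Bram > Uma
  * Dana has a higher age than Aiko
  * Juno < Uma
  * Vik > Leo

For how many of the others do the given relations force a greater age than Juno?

7

The elements the relations force above Juno are Uma, Leo, Yosef, Chen, Dana, Vik, Bram — no chain reaches any other.
That is 7.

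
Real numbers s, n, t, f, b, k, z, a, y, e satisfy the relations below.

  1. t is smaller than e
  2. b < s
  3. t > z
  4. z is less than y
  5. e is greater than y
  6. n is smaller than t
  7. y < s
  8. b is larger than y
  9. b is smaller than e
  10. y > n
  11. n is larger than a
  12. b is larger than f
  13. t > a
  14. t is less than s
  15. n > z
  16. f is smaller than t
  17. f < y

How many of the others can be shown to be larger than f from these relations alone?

5

From f the given relations immediately reach t, y, b.
From those, e, s — 5 in total.
No other element is forced above f by the given relations, so the count is 5.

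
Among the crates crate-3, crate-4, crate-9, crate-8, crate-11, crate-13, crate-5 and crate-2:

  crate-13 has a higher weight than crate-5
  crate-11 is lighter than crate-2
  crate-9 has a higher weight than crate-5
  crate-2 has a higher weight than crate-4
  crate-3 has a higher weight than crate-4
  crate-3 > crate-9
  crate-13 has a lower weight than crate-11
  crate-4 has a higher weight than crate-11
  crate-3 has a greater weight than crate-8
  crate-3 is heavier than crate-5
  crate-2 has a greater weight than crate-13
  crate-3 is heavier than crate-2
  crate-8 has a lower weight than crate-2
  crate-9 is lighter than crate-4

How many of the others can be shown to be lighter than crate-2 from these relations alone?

6

The elements the relations force below crate-2 are crate-5, crate-9, crate-8, crate-13, crate-11, crate-4 — no chain reaches any other.
That is 6.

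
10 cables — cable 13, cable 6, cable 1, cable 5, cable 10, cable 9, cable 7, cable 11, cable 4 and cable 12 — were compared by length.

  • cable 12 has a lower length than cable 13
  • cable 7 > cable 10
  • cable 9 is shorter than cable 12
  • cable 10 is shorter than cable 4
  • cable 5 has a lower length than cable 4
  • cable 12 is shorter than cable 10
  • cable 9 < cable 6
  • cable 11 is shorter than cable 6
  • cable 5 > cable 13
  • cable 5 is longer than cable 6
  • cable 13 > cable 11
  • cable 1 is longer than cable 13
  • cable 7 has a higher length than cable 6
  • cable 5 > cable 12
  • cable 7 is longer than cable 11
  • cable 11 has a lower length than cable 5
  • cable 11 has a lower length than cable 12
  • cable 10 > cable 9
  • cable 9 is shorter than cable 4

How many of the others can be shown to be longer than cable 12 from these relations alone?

6

Directly above cable 12: cable 13, cable 5, cable 10.
One step further: cable 1, cable 4, cable 7 (6 so far).
Nothing else is reachable above cable 12; 6 in all.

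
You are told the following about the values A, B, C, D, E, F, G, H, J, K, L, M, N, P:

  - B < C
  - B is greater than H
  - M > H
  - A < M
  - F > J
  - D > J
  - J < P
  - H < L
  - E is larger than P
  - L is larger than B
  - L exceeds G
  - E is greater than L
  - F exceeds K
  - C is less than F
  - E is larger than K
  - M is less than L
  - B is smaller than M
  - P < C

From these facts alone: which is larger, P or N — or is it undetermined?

undetermined

Following every chain through N: nothing is chained to N.
P is not reached, and no chain runs the other way from P to N.
So the given relations leave the order of N and P undetermined.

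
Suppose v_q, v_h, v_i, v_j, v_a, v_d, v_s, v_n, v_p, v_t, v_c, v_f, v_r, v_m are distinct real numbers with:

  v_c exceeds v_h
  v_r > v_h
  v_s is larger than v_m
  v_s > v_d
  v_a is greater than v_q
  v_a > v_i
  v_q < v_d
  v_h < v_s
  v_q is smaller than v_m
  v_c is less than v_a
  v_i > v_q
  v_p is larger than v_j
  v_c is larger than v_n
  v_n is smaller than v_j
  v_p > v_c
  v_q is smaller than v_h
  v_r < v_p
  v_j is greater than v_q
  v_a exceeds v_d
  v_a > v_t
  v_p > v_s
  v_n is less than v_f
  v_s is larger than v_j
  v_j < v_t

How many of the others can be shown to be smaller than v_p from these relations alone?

The elements the relations force below v_p are v_q, v_n, v_j, v_m, v_h, v_r, v_d, v_c, v_s — no chain reaches any other.
That is 9.

9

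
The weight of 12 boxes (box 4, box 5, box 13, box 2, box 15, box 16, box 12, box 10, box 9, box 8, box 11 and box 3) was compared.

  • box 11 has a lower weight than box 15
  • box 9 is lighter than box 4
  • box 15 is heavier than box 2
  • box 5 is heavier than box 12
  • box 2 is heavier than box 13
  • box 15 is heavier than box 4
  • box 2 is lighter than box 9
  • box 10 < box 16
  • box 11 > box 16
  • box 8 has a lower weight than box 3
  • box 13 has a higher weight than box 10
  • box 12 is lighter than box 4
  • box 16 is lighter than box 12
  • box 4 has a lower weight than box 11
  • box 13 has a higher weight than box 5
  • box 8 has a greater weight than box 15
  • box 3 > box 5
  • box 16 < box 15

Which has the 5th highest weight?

box 4

Piecing the relations together gives one ordering: box 10 < box 16 < box 12 < box 5 < box 13 < box 2 < box 9 < box 4 < box 11 < box 15 < box 8 < box 3.
The 5th largest is box 4.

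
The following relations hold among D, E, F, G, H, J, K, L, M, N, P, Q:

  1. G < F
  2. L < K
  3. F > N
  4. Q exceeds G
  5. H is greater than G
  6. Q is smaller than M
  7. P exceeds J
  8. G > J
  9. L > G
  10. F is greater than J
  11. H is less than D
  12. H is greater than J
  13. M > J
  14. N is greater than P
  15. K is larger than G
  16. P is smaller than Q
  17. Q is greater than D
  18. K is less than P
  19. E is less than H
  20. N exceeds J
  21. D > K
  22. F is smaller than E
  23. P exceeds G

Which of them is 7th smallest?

F

Chaining the given pairs: J < G < L < K < P < N < F < E < H < D < Q < M.
The 7th smallest is F.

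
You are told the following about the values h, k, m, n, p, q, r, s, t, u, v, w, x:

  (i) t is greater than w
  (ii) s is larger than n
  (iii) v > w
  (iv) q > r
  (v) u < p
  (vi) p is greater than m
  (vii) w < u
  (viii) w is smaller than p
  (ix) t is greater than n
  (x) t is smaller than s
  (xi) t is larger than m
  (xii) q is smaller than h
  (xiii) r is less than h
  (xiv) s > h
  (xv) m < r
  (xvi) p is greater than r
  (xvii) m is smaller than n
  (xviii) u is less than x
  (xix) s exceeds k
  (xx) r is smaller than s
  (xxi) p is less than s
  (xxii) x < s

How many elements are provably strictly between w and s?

The relations place w below s. An element lies strictly between them when it is forced above w and also forced below s.
Above w: {u, v, x, p, t}. Below s: {m, n, k, u, r, x, q, p, t, h}.
Intersection: {u, x, p, t} — 4.

4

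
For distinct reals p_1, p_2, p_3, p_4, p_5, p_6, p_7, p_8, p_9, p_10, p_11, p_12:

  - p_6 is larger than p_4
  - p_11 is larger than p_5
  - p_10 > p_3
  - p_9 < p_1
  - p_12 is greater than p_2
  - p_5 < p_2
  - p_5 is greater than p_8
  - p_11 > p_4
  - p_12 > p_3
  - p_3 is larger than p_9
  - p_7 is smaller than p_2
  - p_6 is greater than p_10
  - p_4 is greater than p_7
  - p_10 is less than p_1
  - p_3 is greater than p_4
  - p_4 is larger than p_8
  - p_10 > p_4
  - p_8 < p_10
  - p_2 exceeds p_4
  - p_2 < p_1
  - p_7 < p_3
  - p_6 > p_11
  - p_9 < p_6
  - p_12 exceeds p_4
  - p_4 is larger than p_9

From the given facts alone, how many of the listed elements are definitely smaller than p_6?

Directly below p_6: p_9, p_4, p_10, p_11.
One step further: p_8, p_7, p_3, p_5 (8 so far).
Nothing else is reachable below p_6; 8 in all.

8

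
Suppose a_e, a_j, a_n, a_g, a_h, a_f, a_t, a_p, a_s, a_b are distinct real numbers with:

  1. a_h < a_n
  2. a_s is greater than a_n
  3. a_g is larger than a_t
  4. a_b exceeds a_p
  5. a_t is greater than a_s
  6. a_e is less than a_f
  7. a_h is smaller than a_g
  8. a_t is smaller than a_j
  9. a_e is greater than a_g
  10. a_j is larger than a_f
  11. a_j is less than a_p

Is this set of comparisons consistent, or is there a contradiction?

The single ordering a_h < a_n < a_s < a_t < a_g < a_e < a_f < a_j < a_p < a_b satisfies every listed relation, so no contradiction arises.

consistent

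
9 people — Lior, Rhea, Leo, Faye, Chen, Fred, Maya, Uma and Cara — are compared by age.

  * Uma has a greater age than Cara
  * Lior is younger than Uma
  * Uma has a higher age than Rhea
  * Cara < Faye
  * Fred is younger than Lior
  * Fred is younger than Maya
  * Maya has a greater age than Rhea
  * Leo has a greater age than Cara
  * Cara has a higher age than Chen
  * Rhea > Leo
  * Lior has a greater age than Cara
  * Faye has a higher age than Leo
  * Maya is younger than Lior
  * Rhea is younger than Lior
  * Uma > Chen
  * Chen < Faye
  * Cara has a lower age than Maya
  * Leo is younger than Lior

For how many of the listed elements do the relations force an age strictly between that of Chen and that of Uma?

5

The relations place Chen below Uma. An element lies strictly between them when it is forced above Chen and also forced below Uma.
Above Chen: {Cara, Leo, Rhea, Faye, Maya, Lior}. Below Uma: {Fred, Cara, Leo, Rhea, Maya, Lior}.
Intersection: {Cara, Leo, Rhea, Maya, Lior} — 5.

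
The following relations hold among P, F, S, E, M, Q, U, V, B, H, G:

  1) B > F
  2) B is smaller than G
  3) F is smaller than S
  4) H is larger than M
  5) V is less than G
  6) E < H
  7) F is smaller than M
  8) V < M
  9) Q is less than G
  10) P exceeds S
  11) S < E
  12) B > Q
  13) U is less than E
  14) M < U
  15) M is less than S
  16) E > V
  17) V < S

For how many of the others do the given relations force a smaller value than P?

The elements the relations force below P are V, F, M, S — no chain reaches any other.
That is 4.

4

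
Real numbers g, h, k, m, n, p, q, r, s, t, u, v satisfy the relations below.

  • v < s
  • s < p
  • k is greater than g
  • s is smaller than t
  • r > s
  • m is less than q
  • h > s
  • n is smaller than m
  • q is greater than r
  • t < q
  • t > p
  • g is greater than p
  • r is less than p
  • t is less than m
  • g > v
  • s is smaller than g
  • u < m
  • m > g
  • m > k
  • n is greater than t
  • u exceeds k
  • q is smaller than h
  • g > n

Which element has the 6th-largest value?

Chaining the given pairs: v < s < r < p < t < n < g < k < u < m < q < h.
Counting 6 from the largest end gives g.

g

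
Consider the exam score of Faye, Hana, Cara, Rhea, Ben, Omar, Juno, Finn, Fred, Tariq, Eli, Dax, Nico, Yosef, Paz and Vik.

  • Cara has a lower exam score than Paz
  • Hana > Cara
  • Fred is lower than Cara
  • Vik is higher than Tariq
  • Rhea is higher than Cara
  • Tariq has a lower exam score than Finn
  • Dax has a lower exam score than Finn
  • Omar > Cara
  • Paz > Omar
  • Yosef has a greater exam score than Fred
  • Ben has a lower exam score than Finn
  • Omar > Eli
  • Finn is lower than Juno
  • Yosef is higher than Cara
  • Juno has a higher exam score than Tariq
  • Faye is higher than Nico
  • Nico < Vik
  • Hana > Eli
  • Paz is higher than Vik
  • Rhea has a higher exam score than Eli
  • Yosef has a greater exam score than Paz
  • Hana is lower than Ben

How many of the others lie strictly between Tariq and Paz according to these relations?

1

Chaining upward from Tariq reaches: Vik, Finn, Yosef, Juno.
Chaining downward from Paz reaches: Fred, Nico, Eli, Cara, Vik, Omar.
Strictly between Tariq and Paz are those in both lists: Vik — 1 element.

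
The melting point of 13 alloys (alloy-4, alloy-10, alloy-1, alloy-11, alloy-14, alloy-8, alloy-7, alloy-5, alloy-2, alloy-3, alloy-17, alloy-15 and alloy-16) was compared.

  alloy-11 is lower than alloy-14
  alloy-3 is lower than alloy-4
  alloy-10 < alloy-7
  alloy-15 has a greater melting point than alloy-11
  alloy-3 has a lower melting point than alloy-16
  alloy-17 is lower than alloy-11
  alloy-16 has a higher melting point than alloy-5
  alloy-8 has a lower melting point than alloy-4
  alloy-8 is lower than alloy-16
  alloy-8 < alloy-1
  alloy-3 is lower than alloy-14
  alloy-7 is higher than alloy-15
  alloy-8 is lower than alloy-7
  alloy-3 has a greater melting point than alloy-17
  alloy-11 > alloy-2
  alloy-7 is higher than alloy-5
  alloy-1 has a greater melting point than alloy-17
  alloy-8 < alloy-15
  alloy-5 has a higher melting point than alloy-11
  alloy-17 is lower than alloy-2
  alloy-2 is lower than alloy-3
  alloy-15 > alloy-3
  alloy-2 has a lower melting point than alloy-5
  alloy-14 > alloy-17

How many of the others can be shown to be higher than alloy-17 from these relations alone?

10

Directly above alloy-17: alloy-2, alloy-11, alloy-3, alloy-14, alloy-1.
One step further: alloy-4, alloy-5, alloy-16, alloy-15 (9 so far).
One step further: alloy-7 (10 so far).
Nothing else is reachable above alloy-17; 10 in all.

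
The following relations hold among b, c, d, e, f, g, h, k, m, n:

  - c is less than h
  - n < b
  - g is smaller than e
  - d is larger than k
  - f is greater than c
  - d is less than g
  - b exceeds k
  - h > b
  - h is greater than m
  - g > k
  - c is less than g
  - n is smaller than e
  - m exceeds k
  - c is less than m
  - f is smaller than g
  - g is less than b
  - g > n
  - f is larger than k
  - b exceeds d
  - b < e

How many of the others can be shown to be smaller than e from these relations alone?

7

Directly below e: n, g, b.
One step further: k, d, c, f (7 so far).
No other element is forced below e by the given relations, so the count is 7.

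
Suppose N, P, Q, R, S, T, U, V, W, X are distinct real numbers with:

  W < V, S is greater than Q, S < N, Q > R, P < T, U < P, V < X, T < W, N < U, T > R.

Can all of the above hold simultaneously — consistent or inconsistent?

Every relation is compatible with R < Q < S < N < U < P < T < W < V < X; the set is consistent.

consistent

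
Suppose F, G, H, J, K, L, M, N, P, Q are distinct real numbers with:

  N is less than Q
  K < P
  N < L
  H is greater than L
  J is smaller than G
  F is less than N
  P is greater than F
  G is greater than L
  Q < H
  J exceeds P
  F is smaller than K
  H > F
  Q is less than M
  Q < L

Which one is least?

F

Chaining upward from F: directly above it, K, N, P, H; then Q, L, J; then G, M.
That covers every other element, and nothing is given below F, so F is the least.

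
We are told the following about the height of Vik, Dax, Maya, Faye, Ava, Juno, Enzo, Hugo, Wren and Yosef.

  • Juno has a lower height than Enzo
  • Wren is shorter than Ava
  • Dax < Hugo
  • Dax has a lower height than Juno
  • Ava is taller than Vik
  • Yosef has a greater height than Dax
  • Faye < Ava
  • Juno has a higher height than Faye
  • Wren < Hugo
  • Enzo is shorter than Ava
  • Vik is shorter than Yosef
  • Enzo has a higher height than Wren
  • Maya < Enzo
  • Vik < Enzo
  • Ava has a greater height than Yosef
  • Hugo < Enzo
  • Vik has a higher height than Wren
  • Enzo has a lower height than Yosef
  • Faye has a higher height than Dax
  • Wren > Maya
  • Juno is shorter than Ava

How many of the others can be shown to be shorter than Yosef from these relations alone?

8

The elements the relations force below Yosef are Maya, Dax, Faye, Wren, Vik, Hugo, Juno, Enzo — no chain reaches any other.
That is 8.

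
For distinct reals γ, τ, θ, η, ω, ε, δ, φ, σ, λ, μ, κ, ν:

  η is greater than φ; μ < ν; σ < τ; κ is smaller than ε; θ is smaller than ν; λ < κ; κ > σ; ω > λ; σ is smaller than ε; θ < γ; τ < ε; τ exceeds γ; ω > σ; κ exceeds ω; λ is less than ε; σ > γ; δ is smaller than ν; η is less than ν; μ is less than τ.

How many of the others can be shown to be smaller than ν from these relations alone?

Directly below ν: θ, η, μ, δ.
One step further: φ (5 so far).
No other element is forced below ν by the given relations, so the count is 5.

5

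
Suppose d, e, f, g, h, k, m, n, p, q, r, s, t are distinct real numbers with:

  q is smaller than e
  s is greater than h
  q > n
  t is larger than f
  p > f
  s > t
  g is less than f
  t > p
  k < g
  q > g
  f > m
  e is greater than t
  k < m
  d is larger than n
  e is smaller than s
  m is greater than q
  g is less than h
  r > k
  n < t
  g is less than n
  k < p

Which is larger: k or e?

The relevant relations are k < g; g < q; q < m; m < f; f < p; p < t; t < e.
Together: k < g < q < m < f < p < t < e.
So k < e; e is the larger of the two.

e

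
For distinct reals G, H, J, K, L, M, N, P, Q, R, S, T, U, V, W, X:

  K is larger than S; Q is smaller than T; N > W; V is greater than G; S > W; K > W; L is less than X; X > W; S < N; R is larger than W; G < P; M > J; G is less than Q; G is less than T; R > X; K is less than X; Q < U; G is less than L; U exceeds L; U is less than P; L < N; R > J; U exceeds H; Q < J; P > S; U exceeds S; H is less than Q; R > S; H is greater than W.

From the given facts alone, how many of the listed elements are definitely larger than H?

7

From H the given relations immediately reach Q, U.
From those, T, P, J — 5 in total.
From those, R, M — 7 in total.
No other element is forced above H by the given relations, so the count is 7.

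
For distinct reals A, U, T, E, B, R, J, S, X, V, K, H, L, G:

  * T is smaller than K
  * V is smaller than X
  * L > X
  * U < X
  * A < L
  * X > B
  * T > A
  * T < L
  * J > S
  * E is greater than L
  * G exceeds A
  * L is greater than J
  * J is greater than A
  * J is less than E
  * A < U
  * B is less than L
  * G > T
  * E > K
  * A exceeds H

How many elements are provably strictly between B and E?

Chaining upward from B reaches: X, L.
Chaining downward from E reaches: H, A, T, U, K, S, J, V, X, L.
Strictly between B and E are those in both lists: X, L — 2 elements.

2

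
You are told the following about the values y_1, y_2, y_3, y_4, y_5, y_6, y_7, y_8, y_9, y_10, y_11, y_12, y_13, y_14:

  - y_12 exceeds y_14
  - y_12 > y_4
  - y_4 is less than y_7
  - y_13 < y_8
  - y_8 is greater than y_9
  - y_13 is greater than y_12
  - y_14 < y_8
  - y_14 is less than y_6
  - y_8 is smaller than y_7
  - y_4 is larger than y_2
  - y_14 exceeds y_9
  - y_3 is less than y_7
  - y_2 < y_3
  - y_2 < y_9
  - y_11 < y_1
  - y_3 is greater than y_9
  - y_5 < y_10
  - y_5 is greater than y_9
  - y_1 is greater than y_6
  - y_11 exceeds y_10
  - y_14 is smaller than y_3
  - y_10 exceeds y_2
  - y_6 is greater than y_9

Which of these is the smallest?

y_2

y_9 is not least since y_2 < y_9; y_14 is not least since y_9 < y_14; y_4 is not least since y_2 < y_4; y_3 is not least since y_14 < y_3; y_5 is not least since y_9 < y_5; y_12 is not least since y_4 < y_12; y_10 is not least since y_5 < y_10; y_11 is not least since y_10 < y_11; y_13 is not least since y_12 < y_13; y_6 is not least since y_14 < y_6; y_8 is not least since y_13 < y_8; y_1 is not least since y_11 < y_1; y_7 is not least since y_4 < y_7.
Only y_2 has nothing below it, so y_2 is the smallest.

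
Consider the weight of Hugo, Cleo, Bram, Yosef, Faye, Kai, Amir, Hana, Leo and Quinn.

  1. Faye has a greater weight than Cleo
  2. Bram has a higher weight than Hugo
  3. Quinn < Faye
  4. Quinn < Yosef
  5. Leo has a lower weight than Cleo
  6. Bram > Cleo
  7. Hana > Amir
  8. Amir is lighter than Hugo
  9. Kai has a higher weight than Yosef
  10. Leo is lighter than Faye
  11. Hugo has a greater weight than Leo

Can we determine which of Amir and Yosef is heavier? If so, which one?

undetermined

Following every chain through Amir: above Amir we get Hana, Hugo, Bram.
Yosef is not reached, and no chain runs the other way from Yosef to Amir.
So the given relations leave the order of Amir and Yosef undetermined.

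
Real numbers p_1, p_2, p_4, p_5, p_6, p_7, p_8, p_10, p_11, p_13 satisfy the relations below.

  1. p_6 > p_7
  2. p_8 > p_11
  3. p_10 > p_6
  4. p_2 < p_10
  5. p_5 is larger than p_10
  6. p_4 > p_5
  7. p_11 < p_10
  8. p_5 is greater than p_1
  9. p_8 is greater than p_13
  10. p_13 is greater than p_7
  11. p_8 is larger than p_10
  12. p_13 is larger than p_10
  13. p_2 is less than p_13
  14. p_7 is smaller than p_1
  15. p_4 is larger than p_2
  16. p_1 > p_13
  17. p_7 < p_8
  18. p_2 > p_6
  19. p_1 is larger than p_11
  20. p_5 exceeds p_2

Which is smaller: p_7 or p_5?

p_7 < p_6 and p_6 < p_2 give p_7 < p_2.
With p_2 < p_10: p_7 < p_6 < p_2 < p_10.
With p_10 < p_13: p_7 < p_6 < p_2 < p_10 < p_13.
With p_13 < p_1: p_7 < p_6 < p_2 < p_10 < p_13 < p_1.
Then p_1 < p_5 extends the chain to p_5.
So p_7 < p_5; p_7 is the smaller of the two.

p_7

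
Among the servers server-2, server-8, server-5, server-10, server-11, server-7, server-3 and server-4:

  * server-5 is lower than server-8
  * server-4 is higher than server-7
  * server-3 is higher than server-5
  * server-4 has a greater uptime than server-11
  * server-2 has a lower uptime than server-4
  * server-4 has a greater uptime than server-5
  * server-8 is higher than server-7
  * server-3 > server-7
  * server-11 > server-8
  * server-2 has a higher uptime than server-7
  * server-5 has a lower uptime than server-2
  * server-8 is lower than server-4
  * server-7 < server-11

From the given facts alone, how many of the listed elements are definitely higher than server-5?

5

Directly above server-5: server-8, server-2, server-3, server-4.
One step further: server-11 (5 so far).
Nothing else is reachable above server-5; 5 in all.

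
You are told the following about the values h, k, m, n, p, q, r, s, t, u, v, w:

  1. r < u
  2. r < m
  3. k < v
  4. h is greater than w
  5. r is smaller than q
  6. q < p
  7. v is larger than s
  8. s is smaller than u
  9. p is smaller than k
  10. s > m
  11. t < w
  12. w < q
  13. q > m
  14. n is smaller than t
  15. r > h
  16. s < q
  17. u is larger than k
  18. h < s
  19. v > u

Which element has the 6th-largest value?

s

Chaining the given pairs: n < t < w < h < r < m < s < q < p < k < u < v.
The 6th largest is s.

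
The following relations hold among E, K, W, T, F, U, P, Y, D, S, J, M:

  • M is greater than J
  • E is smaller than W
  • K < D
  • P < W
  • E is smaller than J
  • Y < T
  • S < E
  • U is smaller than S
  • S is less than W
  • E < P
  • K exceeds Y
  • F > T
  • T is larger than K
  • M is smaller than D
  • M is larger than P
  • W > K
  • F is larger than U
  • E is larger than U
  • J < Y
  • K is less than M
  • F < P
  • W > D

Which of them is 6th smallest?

The consecutive relations fix a unique order: U < S < E < J < Y < K < T < F < P < M < D < W.
The 6th smallest is K.

K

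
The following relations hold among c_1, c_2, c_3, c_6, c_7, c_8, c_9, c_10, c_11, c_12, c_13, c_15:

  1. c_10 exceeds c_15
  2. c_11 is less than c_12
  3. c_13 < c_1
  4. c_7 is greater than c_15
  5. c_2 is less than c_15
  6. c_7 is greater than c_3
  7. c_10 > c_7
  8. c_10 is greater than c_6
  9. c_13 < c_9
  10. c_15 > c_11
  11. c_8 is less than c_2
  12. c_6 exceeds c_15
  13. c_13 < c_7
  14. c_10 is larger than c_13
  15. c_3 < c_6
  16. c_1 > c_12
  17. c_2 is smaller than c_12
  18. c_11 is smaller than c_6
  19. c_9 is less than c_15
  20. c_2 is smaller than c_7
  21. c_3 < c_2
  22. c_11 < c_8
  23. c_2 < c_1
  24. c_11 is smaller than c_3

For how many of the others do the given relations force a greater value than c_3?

7

Directly above c_3: c_2, c_7, c_6.
One step further: c_12, c_1, c_15, c_10 (7 so far).
No other element is forced above c_3 by the given relations, so the count is 7.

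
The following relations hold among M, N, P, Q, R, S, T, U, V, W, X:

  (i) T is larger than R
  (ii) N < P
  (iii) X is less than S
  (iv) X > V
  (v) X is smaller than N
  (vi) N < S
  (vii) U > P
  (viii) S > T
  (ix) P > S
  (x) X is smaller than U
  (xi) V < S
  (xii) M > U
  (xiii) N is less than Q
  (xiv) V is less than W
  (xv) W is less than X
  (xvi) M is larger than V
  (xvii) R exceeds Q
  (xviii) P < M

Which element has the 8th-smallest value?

The consecutive relations fix a unique order: V < W < X < N < Q < R < T < S < P < U < M.
Counting 8 from the smallest end gives S.

S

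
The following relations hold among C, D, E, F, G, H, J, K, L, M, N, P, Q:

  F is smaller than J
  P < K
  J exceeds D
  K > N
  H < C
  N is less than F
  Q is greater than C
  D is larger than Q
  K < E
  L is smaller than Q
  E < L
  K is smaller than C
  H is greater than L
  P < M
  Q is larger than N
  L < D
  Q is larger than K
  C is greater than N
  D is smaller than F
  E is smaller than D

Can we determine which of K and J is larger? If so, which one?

J

The relevant relations are K < E; E < L; L < H; H < C; C < Q; Q < D; D < F; F < J.
Chaining these gives K < E < L < H < C < Q < D < F < J.
So J is larger.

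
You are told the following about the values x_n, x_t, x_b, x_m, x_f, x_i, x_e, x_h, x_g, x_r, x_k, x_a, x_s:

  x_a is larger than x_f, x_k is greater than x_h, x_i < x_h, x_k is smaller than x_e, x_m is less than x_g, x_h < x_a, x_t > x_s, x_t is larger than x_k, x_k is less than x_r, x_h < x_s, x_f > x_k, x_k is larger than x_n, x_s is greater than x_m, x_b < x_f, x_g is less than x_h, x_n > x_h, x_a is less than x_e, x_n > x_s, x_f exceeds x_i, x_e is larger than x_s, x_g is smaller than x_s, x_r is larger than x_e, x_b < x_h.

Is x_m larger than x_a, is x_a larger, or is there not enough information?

Chaining the given relations: x_m < x_g < x_h < x_s < x_n < x_k < x_f < x_a.
So x_a is larger.

x_a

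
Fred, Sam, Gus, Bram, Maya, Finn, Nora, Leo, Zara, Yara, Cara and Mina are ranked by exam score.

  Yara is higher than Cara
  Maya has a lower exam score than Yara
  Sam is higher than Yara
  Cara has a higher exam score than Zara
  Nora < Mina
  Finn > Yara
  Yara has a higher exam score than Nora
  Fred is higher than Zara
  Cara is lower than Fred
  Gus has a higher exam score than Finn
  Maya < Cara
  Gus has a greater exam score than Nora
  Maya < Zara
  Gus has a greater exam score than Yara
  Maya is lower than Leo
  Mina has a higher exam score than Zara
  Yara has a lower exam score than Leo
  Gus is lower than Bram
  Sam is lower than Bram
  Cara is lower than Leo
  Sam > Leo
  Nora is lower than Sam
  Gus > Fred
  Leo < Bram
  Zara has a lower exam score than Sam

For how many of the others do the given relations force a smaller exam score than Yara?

4

From Yara the given relations immediately reach Nora, Maya, Cara.
From those, Zara — 4 in total.
Nothing else is reachable below Yara; 4 in all.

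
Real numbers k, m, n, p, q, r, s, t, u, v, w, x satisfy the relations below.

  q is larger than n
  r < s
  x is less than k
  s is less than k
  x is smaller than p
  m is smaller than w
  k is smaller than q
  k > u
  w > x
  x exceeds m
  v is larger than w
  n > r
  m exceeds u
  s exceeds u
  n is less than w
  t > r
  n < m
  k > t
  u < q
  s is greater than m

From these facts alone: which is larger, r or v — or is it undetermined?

The relevant relations are r < n; n < m; m < x; x < w; w < v.
Together: r < n < m < x < w < v.
So v is larger.

v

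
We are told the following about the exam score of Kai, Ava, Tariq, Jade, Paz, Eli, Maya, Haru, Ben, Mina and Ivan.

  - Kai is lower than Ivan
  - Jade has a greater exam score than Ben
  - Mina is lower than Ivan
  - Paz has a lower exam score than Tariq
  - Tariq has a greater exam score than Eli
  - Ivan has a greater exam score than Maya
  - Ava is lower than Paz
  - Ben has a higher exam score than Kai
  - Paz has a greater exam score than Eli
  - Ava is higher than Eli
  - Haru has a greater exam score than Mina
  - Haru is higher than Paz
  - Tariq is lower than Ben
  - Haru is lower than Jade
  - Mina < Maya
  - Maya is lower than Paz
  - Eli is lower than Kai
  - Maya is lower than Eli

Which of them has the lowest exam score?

Mina

Maya is not least since Mina < Maya; Eli is not least since Maya < Eli; Ava is not least since Eli < Ava; Paz is not least since Eli < Paz; Kai is not least since Eli < Kai; Tariq is not least since Paz < Tariq; Ben is not least since Kai < Ben; Ivan is not least since Kai < Ivan; Haru is not least since Paz < Haru; Jade is not least since Haru < Jade.
Only Mina has nothing below it, so Mina is the lowest exam score.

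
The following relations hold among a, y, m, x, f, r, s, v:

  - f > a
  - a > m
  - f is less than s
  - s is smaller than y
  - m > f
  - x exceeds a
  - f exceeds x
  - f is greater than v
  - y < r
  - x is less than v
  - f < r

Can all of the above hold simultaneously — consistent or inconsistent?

inconsistent

We have f < m stated directly, yet also m < a < x < v < f by chaining the others — so m < f. Contradiction.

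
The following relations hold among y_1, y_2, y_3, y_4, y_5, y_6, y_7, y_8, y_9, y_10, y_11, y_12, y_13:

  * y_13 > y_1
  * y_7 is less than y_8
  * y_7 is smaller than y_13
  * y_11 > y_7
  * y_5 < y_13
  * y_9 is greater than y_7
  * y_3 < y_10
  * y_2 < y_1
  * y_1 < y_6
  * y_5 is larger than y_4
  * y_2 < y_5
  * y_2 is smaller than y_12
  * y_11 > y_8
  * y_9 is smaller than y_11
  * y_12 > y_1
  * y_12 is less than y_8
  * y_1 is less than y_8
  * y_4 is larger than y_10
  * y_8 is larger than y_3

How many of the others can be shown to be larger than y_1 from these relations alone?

5

The elements the relations force above y_1 are y_12, y_8, y_11, y_6, y_13 — no chain reaches any other.
That is 5.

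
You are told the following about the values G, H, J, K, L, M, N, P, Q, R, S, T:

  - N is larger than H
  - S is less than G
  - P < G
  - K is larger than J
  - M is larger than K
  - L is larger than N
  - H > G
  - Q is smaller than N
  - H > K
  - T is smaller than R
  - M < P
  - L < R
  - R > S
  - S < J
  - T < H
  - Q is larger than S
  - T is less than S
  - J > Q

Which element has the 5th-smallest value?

K

Chaining the given pairs: T < S < Q < J < K < M < P < G < H < N < L < R.
The 5th smallest is K.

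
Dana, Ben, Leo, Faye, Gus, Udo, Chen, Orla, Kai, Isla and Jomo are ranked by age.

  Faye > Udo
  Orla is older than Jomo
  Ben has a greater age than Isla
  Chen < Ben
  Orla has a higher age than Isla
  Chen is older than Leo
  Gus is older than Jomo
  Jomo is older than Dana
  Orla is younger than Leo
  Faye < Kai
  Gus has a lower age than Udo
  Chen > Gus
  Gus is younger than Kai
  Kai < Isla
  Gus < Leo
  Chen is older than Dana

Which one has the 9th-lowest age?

The consecutive relations fix a unique order: Dana < Jomo < Gus < Udo < Faye < Kai < Isla < Orla < Leo < Chen < Ben.
Counting 9 from the smallest end gives Leo.

Leo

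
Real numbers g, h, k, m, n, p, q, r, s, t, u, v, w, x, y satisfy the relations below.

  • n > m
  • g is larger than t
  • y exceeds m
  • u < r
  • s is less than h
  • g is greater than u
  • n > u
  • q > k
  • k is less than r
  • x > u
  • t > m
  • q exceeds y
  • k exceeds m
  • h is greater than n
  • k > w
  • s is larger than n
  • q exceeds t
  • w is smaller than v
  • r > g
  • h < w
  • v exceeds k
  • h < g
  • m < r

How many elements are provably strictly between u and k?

4

The relations place u below k. An element lies strictly between them when it is forced above u and also forced below k.
Above u: {n, s, h, w, x, g, q, r, v}. Below k: {m, n, s, h, w}.
Intersection: {n, s, h, w} — 4.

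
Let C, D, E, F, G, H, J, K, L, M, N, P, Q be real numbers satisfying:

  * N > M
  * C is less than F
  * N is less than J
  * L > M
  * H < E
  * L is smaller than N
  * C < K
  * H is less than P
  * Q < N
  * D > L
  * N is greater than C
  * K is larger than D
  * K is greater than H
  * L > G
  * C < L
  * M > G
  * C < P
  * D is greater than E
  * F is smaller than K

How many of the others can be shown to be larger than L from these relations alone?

4

From L the given relations immediately reach N, D.
From those, J, K — 4 in total.
No other element is forced above L by the given relations, so the count is 4.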